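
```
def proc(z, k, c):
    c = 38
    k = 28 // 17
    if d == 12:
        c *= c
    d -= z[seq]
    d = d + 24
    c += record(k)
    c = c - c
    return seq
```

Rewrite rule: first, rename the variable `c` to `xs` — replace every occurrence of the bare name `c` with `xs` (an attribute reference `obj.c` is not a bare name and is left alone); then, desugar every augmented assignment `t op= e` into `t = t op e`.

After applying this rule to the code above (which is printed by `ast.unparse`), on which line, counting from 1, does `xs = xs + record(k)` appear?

Transformed code:
def proc(z, k, xs):
    xs = 38
    k = 28 // 17
    if d == 12:
        xs = xs * xs
    d = d - z[seq]
    d = d + 24
    xs = xs + record(k)
    xs = xs - xs
    return seq

8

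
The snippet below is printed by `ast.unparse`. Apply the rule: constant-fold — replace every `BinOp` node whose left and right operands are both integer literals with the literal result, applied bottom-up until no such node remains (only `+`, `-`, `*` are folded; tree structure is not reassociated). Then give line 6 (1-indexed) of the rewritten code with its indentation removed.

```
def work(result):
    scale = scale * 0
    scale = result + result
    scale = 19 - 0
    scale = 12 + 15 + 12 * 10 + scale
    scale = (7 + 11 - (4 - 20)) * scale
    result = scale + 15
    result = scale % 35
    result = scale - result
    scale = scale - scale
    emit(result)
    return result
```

scale = 34 * scale

Transformed code:
def work(result):
    scale = scale * 0
    scale = result + result
    scale = 19
    scale = 147 + scale
    scale = 34 * scale
    result = scale + 15
    result = scale % 35
    result = scale - result
    scale = scale - scale
    emit(result)
    return result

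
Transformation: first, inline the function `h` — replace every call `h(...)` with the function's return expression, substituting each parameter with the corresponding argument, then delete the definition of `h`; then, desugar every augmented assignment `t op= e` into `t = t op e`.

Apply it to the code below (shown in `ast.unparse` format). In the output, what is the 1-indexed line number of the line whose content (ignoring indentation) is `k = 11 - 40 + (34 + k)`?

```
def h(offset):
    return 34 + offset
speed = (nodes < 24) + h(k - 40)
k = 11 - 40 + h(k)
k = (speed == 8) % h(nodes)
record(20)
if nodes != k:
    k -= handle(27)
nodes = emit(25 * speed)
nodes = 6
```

2

Transformed code:
speed = (nodes < 24) + (34 + (k - 40))
k = 11 - 40 + (34 + k)
k = (speed == 8) % (34 + nodes)
record(20)
if nodes != k:
    k = k - handle(27)
nodes = emit(25 * speed)
nodes = 6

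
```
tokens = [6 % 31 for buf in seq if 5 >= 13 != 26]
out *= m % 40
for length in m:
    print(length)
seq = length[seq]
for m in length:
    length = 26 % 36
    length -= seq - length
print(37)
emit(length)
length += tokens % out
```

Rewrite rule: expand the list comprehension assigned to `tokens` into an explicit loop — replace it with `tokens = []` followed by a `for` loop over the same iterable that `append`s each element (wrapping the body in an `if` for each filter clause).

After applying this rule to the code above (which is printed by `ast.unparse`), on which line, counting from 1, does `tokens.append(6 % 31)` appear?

4

Transformed code:
tokens = []
for buf in seq:
    if 5 >= 13 != 26:
        tokens.append(6 % 31)
out *= m % 40
for length in m:
    print(length)
seq = length[seq]
for m in length:
    length = 26 % 36
    length -= seq - length
print(37)
emit(length)
length += tokens % out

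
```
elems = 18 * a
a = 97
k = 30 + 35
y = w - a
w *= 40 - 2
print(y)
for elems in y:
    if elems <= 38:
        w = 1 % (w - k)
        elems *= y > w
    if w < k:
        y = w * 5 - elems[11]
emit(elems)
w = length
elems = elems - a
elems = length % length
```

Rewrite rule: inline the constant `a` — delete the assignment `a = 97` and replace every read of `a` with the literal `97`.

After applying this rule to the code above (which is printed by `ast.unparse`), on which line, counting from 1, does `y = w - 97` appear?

Transformed code:
elems = 18 * 97
k = 30 + 35
y = w - 97
w *= 40 - 2
print(y)
for elems in y:
    if elems <= 38:
        w = 1 % (w - k)
        elems *= y > w
    if w < k:
        y = w * 5 - elems[11]
emit(elems)
w = length
elems = elems - 97
elems = length % length

3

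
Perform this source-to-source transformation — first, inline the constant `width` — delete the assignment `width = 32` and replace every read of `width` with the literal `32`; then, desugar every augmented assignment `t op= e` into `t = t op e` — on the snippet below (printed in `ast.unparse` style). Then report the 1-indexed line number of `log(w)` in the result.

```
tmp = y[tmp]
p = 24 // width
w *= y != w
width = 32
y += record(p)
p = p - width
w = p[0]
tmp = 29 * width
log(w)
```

8

Transformed code:
tmp = y[tmp]
p = 24 // 32
w = w * (y != w)
y = y + record(p)
p = p - 32
w = p[0]
tmp = 29 * 32
log(w)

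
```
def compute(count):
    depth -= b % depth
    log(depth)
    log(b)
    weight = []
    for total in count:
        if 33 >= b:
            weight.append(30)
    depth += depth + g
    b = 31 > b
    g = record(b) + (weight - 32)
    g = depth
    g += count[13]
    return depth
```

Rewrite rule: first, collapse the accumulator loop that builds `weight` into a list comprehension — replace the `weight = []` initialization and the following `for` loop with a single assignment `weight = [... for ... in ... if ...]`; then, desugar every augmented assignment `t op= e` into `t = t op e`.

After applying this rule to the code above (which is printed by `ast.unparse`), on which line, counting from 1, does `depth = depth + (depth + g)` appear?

6

Transformed code:
def compute(count):
    depth = depth - b % depth
    log(depth)
    log(b)
    weight = [30 for total in count if 33 >= b]
    depth = depth + (depth + g)
    b = 31 > b
    g = record(b) + (weight - 32)
    g = depth
    g = g + count[13]
    return depth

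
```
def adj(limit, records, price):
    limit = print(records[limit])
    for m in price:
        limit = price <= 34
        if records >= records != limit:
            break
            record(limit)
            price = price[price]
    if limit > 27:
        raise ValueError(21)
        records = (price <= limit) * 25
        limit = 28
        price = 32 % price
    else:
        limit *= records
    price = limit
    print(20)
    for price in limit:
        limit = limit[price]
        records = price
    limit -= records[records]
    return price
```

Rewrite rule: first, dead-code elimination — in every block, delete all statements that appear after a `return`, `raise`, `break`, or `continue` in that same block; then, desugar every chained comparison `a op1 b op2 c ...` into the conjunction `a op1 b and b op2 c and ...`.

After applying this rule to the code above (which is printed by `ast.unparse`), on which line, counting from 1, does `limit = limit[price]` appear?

Transformed code:
def adj(limit, records, price):
    limit = print(records[limit])
    for m in price:
        limit = price <= 34
        if records >= records and records != limit:
            break
    if limit > 27:
        raise ValueError(21)
    else:
        limit *= records
    price = limit
    print(20)
    for price in limit:
        limit = limit[price]
        records = price
    limit -= records[records]
    return price

14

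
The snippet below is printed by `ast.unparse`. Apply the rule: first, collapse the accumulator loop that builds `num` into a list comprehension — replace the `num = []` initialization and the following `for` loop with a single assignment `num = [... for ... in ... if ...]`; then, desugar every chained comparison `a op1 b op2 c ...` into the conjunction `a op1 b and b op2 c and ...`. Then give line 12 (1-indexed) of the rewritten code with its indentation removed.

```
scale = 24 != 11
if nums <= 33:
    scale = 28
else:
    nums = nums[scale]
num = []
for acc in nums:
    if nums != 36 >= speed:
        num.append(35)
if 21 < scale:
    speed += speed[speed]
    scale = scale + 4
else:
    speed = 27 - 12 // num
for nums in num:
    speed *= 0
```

Transformed code:
scale = 24 != 11
if nums <= 33:
    scale = 28
else:
    nums = nums[scale]
num = [35 for acc in nums if nums != 36 and 36 >= speed]
if 21 < scale:
    speed += speed[speed]
    scale = scale + 4
else:
    speed = 27 - 12 // num
for nums in num:
    speed *= 0

for nums in num:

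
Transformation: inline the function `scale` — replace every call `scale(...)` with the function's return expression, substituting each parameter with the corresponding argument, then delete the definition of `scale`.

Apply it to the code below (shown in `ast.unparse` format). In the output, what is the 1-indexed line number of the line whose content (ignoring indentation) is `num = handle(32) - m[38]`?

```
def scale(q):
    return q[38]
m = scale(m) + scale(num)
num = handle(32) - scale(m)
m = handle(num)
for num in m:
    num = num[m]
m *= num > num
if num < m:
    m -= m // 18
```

Transformed code:
m = m[38] + num[38]
num = handle(32) - m[38]
m = handle(num)
for num in m:
    num = num[m]
m *= num > num
if num < m:
    m -= m // 18

2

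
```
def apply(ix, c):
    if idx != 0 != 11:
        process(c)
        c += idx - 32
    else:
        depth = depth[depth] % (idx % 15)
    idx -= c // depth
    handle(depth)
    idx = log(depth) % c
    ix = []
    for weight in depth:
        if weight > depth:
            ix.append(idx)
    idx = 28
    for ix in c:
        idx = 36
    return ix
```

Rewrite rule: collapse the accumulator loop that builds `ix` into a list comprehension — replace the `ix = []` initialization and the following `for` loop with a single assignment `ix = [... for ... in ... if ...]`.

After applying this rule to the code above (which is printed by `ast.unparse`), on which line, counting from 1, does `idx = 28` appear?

Transformed code:
def apply(ix, c):
    if idx != 0 != 11:
        process(c)
        c += idx - 32
    else:
        depth = depth[depth] % (idx % 15)
    idx -= c // depth
    handle(depth)
    idx = log(depth) % c
    ix = [idx for weight in depth if weight > depth]
    idx = 28
    for ix in c:
        idx = 36
    return ix

11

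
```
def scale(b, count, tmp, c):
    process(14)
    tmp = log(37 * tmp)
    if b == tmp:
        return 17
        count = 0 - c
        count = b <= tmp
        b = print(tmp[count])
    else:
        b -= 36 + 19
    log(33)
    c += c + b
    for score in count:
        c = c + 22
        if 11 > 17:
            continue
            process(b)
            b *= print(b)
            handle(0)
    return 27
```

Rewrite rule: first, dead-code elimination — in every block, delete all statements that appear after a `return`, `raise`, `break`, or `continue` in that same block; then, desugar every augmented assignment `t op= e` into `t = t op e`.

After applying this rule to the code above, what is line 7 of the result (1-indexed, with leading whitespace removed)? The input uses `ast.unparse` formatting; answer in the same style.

Transformed code:
def scale(b, count, tmp, c):
    process(14)
    tmp = log(37 * tmp)
    if b == tmp:
        return 17
    else:
        b = b - (36 + 19)
    log(33)
    c = c + (c + b)
    for score in count:
        c = c + 22
        if 11 > 17:
            continue
    return 27

b = b - (36 + 19)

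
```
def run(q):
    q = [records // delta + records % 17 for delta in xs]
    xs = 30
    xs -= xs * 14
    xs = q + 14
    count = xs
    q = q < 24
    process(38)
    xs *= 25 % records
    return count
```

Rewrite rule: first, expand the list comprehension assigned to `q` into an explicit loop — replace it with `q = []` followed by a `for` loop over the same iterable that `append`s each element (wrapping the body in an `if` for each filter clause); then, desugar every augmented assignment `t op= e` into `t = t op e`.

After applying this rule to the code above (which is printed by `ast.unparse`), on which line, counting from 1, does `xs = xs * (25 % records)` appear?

11

Transformed code:
def run(q):
    q = []
    for delta in xs:
        q.append(records // delta + records % 17)
    xs = 30
    xs = xs - xs * 14
    xs = q + 14
    count = xs
    q = q < 24
    process(38)
    xs = xs * (25 % records)
    return count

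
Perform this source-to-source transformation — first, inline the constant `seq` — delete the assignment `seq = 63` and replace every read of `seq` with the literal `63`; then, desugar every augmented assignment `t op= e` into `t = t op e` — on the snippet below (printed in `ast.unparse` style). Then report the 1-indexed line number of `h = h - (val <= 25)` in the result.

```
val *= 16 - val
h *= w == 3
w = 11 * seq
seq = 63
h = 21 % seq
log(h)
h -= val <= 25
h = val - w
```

6

Transformed code:
val = val * (16 - val)
h = h * (w == 3)
w = 11 * 63
h = 21 % 63
log(h)
h = h - (val <= 25)
h = val - w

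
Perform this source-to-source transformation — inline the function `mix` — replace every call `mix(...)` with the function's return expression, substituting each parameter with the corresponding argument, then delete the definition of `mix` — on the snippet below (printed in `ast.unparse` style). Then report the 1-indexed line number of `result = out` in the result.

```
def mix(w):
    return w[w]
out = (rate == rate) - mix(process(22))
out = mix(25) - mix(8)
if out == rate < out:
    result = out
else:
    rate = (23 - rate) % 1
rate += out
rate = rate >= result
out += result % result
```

4

Transformed code:
out = (rate == rate) - process(22)[process(22)]
out = 25[25] - 8[8]
if out == rate < out:
    result = out
else:
    rate = (23 - rate) % 1
rate += out
rate = rate >= result
out += result % result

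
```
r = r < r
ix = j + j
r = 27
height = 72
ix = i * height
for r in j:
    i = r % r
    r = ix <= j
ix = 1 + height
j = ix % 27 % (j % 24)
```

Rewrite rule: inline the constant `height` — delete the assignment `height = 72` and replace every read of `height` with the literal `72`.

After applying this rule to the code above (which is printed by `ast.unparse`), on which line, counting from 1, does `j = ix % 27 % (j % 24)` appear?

9

Transformed code:
r = r < r
ix = j + j
r = 27
ix = i * 72
for r in j:
    i = r % r
    r = ix <= j
ix = 1 + 72
j = ix % 27 % (j % 24)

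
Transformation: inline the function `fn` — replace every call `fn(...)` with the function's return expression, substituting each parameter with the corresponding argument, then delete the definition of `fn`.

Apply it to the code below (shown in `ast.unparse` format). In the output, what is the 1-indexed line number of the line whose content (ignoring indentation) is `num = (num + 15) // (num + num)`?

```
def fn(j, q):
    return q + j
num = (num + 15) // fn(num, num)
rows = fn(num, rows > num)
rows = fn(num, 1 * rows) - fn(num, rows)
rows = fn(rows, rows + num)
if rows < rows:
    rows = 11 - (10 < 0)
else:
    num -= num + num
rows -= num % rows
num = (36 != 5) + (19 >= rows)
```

1

Transformed code:
num = (num + 15) // (num + num)
rows = (rows > num) + num
rows = 1 * rows + num - (rows + num)
rows = rows + num + rows
if rows < rows:
    rows = 11 - (10 < 0)
else:
    num -= num + num
rows -= num % rows
num = (36 != 5) + (19 >= rows)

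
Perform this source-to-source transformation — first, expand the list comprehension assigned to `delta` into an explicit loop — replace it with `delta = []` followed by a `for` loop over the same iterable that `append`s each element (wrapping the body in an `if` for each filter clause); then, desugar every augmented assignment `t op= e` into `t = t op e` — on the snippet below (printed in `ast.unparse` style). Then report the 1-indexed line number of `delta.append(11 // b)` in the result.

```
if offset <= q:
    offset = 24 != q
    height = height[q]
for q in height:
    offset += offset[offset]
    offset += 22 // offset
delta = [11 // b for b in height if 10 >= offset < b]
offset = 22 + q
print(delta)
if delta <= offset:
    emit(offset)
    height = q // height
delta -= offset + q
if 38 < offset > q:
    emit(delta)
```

Transformed code:
if offset <= q:
    offset = 24 != q
    height = height[q]
for q in height:
    offset = offset + offset[offset]
    offset = offset + 22 // offset
delta = []
for b in height:
    if 10 >= offset < b:
        delta.append(11 // b)
offset = 22 + q
print(delta)
if delta <= offset:
    emit(offset)
    height = q // height
delta = delta - (offset + q)
if 38 < offset > q:
    emit(delta)

10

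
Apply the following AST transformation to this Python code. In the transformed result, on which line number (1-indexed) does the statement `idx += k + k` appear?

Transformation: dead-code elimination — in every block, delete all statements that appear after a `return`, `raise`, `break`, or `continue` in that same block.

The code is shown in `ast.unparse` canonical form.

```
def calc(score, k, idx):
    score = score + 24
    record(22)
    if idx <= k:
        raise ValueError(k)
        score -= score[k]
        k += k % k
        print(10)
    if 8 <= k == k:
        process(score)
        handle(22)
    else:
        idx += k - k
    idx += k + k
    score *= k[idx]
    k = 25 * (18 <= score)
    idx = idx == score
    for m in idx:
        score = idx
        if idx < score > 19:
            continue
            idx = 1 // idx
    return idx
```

11

Transformed code:
def calc(score, k, idx):
    score = score + 24
    record(22)
    if idx <= k:
        raise ValueError(k)
    if 8 <= k == k:
        process(score)
        handle(22)
    else:
        idx += k - k
    idx += k + k
    score *= k[idx]
    k = 25 * (18 <= score)
    idx = idx == score
    for m in idx:
        score = idx
        if idx < score > 19:
            continue
    return idx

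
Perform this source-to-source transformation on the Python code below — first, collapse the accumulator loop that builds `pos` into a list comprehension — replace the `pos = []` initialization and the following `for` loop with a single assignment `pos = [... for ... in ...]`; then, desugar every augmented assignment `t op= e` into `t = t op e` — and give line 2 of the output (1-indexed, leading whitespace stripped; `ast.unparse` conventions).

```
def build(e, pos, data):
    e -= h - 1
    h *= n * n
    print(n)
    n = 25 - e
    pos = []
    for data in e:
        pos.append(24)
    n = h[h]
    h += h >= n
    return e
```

Transformed code:
def build(e, pos, data):
    e = e - (h - 1)
    h = h * (n * n)
    print(n)
    n = 25 - e
    pos = [24 for data in e]
    n = h[h]
    h = h + (h >= n)
    return e

e = e - (h - 1)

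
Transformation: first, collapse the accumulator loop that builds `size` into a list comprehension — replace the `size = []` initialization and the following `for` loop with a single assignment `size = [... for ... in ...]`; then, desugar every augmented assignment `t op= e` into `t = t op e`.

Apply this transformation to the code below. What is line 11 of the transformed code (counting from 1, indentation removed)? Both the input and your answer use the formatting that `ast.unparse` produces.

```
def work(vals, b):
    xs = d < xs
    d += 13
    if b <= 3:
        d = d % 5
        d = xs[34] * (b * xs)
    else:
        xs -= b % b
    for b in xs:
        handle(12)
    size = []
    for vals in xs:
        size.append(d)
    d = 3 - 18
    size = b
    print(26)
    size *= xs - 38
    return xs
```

Transformed code:
def work(vals, b):
    xs = d < xs
    d = d + 13
    if b <= 3:
        d = d % 5
        d = xs[34] * (b * xs)
    else:
        xs = xs - b % b
    for b in xs:
        handle(12)
    size = [d for vals in xs]
    d = 3 - 18
    size = b
    print(26)
    size = size * (xs - 38)
    return xs

size = [d for vals in xs]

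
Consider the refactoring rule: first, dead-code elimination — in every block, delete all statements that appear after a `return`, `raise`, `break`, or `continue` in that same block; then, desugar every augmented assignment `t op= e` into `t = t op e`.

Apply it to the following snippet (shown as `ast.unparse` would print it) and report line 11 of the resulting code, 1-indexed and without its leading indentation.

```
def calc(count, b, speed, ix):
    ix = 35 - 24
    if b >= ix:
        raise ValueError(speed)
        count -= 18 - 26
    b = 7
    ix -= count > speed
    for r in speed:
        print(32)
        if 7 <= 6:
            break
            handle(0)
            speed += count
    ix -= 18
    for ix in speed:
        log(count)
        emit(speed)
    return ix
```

ix = ix - 18

Transformed code:
def calc(count, b, speed, ix):
    ix = 35 - 24
    if b >= ix:
        raise ValueError(speed)
    b = 7
    ix = ix - (count > speed)
    for r in speed:
        print(32)
        if 7 <= 6:
            break
    ix = ix - 18
    for ix in speed:
        log(count)
        emit(speed)
    return ix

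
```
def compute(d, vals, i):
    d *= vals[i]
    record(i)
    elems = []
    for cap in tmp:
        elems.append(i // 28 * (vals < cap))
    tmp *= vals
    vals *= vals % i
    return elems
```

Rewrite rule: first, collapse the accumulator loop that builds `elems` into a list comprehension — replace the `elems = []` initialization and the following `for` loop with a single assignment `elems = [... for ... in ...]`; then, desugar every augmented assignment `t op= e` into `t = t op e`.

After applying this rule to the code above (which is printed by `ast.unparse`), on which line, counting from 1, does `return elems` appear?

Transformed code:
def compute(d, vals, i):
    d = d * vals[i]
    record(i)
    elems = [i // 28 * (vals < cap) for cap in tmp]
    tmp = tmp * vals
    vals = vals * (vals % i)
    return elems

7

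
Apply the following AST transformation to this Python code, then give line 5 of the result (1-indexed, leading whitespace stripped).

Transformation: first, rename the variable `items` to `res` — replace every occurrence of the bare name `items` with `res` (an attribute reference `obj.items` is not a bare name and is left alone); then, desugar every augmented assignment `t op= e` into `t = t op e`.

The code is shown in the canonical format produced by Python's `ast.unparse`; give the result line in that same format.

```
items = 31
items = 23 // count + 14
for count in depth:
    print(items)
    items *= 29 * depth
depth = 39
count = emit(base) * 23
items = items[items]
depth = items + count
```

Transformed code:
res = 31
res = 23 // count + 14
for count in depth:
    print(res)
    res = res * (29 * depth)
depth = 39
count = emit(base) * 23
res = res[res]
depth = res + count

res = res * (29 * depth)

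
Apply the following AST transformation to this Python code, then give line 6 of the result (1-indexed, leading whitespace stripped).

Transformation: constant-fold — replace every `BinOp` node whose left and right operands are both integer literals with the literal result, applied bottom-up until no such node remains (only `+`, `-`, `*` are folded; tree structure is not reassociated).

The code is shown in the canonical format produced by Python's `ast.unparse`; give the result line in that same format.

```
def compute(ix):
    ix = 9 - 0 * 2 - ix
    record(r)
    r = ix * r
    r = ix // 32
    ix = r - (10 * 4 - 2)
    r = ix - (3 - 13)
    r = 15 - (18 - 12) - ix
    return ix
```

ix = r - 38

Transformed code:
def compute(ix):
    ix = 9 - ix
    record(r)
    r = ix * r
    r = ix // 32
    ix = r - 38
    r = ix - -10
    r = 9 - ix
    return ix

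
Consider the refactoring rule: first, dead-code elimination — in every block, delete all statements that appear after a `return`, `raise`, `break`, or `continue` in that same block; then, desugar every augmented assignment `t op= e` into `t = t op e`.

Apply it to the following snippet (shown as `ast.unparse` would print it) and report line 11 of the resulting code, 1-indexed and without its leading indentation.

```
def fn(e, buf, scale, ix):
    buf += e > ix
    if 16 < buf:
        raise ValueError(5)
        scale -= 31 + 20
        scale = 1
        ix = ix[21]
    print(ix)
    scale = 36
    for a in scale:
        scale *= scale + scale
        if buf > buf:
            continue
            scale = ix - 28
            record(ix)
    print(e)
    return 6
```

Transformed code:
def fn(e, buf, scale, ix):
    buf = buf + (e > ix)
    if 16 < buf:
        raise ValueError(5)
    print(ix)
    scale = 36
    for a in scale:
        scale = scale * (scale + scale)
        if buf > buf:
            continue
    print(e)
    return 6

print(e)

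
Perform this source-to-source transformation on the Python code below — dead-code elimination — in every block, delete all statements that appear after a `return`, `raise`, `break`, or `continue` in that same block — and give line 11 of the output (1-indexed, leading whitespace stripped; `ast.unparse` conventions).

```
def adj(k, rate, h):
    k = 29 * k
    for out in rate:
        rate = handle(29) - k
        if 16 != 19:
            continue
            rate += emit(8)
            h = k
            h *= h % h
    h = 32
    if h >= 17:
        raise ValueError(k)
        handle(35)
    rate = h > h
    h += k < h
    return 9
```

h += k < h

Transformed code:
def adj(k, rate, h):
    k = 29 * k
    for out in rate:
        rate = handle(29) - k
        if 16 != 19:
            continue
    h = 32
    if h >= 17:
        raise ValueError(k)
    rate = h > h
    h += k < h
    return 9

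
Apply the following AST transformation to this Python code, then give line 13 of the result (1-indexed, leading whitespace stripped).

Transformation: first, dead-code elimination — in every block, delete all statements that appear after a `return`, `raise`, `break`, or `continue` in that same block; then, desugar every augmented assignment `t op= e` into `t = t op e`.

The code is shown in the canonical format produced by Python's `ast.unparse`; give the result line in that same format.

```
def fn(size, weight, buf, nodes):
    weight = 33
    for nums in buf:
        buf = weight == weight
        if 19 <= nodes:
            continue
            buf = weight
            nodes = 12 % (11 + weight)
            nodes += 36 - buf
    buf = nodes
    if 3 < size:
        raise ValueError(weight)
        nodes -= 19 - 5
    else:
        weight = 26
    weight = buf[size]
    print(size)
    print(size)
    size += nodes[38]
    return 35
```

Transformed code:
def fn(size, weight, buf, nodes):
    weight = 33
    for nums in buf:
        buf = weight == weight
        if 19 <= nodes:
            continue
    buf = nodes
    if 3 < size:
        raise ValueError(weight)
    else:
        weight = 26
    weight = buf[size]
    print(size)
    print(size)
    size = size + nodes[38]
    return 35

print(size)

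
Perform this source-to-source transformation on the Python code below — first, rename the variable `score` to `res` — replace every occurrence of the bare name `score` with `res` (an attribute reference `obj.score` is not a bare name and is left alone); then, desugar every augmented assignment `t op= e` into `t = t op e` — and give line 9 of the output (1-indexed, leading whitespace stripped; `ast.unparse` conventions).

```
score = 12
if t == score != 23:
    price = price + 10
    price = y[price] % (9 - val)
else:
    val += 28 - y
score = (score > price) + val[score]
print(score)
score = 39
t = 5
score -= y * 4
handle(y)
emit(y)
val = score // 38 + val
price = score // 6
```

Transformed code:
res = 12
if t == res != 23:
    price = price + 10
    price = y[price] % (9 - val)
else:
    val = val + (28 - y)
res = (res > price) + val[res]
print(res)
res = 39
t = 5
res = res - y * 4
handle(y)
emit(y)
val = res // 38 + val
price = res // 6

res = 39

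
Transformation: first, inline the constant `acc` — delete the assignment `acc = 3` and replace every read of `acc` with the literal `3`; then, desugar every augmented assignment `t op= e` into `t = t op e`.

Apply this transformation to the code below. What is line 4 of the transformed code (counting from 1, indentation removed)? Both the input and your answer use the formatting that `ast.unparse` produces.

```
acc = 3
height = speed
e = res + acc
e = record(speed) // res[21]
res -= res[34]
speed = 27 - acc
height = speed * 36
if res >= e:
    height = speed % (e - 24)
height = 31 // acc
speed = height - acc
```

Transformed code:
height = speed
e = res + 3
e = record(speed) // res[21]
res = res - res[34]
speed = 27 - 3
height = speed * 36
if res >= e:
    height = speed % (e - 24)
height = 31 // 3
speed = height - 3

res = res - res[34]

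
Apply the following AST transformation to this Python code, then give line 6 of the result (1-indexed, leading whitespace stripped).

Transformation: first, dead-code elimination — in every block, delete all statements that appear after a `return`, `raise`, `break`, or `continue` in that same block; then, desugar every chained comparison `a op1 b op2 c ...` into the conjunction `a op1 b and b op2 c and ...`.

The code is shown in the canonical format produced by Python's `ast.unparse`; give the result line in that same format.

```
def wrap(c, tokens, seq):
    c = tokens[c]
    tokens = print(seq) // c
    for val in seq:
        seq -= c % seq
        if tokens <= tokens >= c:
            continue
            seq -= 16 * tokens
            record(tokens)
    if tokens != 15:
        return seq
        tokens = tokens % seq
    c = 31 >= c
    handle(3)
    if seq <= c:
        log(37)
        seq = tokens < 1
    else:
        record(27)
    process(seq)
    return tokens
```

Transformed code:
def wrap(c, tokens, seq):
    c = tokens[c]
    tokens = print(seq) // c
    for val in seq:
        seq -= c % seq
        if tokens <= tokens and tokens >= c:
            continue
    if tokens != 15:
        return seq
    c = 31 >= c
    handle(3)
    if seq <= c:
        log(37)
        seq = tokens < 1
    else:
        record(27)
    process(seq)
    return tokens

if tokens <= tokens and tokens >= c:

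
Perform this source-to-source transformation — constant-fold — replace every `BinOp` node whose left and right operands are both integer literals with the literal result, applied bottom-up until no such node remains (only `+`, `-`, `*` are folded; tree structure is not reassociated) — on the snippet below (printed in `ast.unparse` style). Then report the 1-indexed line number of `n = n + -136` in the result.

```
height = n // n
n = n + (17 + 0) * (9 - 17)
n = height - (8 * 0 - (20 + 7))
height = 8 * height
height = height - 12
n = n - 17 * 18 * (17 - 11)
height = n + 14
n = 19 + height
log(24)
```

Transformed code:
height = n // n
n = n + -136
n = height - -27
height = 8 * height
height = height - 12
n = n - 1836
height = n + 14
n = 19 + height
log(24)

2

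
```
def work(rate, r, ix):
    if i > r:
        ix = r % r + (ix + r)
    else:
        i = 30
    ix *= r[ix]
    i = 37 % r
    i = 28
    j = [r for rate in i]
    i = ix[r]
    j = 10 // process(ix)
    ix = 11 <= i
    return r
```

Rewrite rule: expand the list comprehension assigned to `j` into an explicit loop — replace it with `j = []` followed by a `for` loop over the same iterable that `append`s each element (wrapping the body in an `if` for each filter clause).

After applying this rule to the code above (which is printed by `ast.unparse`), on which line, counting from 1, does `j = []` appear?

9

Transformed code:
def work(rate, r, ix):
    if i > r:
        ix = r % r + (ix + r)
    else:
        i = 30
    ix *= r[ix]
    i = 37 % r
    i = 28
    j = []
    for rate in i:
        j.append(r)
    i = ix[r]
    j = 10 // process(ix)
    ix = 11 <= i
    return r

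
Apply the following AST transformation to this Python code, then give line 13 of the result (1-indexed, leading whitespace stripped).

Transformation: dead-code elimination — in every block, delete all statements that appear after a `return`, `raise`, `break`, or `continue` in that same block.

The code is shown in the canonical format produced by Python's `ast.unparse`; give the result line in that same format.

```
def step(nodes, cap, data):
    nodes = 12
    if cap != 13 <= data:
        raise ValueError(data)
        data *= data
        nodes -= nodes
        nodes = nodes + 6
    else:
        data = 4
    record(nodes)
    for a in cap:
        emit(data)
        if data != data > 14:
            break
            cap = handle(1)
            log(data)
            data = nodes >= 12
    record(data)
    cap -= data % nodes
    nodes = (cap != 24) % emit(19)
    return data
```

cap -= data % nodes

Transformed code:
def step(nodes, cap, data):
    nodes = 12
    if cap != 13 <= data:
        raise ValueError(data)
    else:
        data = 4
    record(nodes)
    for a in cap:
        emit(data)
        if data != data > 14:
            break
    record(data)
    cap -= data % nodes
    nodes = (cap != 24) % emit(19)
    return data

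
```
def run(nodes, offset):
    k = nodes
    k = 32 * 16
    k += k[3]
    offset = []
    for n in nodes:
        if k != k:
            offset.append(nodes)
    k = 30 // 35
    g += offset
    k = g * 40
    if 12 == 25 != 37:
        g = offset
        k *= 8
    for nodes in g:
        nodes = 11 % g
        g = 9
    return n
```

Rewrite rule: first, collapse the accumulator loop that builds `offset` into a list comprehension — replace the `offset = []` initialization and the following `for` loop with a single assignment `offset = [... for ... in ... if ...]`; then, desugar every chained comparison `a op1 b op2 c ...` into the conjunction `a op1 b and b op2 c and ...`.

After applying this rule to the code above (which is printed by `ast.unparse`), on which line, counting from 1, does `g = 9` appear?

14

Transformed code:
def run(nodes, offset):
    k = nodes
    k = 32 * 16
    k += k[3]
    offset = [nodes for n in nodes if k != k]
    k = 30 // 35
    g += offset
    k = g * 40
    if 12 == 25 and 25 != 37:
        g = offset
        k *= 8
    for nodes in g:
        nodes = 11 % g
        g = 9
    return n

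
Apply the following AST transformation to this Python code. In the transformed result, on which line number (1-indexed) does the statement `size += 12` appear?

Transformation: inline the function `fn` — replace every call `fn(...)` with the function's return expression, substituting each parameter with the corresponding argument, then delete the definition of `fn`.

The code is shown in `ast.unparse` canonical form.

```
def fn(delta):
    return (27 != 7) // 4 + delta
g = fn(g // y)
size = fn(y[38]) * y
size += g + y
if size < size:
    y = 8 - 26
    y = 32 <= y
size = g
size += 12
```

8

Transformed code:
g = (27 != 7) // 4 + g // y
size = ((27 != 7) // 4 + y[38]) * y
size += g + y
if size < size:
    y = 8 - 26
    y = 32 <= y
size = g
size += 12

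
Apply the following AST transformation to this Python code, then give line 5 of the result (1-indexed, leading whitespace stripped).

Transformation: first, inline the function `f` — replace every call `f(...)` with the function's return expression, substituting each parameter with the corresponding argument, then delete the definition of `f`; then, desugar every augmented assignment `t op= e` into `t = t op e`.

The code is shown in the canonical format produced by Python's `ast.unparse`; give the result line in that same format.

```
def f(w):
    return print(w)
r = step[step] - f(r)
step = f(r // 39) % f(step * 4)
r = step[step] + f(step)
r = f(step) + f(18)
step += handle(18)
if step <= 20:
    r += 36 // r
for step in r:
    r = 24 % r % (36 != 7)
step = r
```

step = step + handle(18)

Transformed code:
r = step[step] - print(r)
step = print(r // 39) % print(step * 4)
r = step[step] + print(step)
r = print(step) + print(18)
step = step + handle(18)
if step <= 20:
    r = r + 36 // r
for step in r:
    r = 24 % r % (36 != 7)
step = r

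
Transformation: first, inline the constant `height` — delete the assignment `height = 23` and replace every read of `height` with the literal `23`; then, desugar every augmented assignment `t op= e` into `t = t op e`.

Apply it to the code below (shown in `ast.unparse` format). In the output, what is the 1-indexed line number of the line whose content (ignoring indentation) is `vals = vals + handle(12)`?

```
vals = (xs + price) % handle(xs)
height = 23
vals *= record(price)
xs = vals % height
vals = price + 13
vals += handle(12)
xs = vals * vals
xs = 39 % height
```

5

Transformed code:
vals = (xs + price) % handle(xs)
vals = vals * record(price)
xs = vals % 23
vals = price + 13
vals = vals + handle(12)
xs = vals * vals
xs = 39 % 23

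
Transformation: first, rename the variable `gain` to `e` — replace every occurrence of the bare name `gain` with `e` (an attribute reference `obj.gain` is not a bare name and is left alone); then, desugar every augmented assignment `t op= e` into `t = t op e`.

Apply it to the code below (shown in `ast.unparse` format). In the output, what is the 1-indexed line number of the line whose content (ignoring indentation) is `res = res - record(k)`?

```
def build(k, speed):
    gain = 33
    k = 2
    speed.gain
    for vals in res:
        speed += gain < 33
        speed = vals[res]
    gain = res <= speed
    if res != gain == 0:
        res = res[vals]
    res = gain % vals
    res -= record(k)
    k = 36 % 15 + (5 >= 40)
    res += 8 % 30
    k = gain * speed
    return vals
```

Transformed code:
def build(k, speed):
    e = 33
    k = 2
    speed.gain
    for vals in res:
        speed = speed + (e < 33)
        speed = vals[res]
    e = res <= speed
    if res != e == 0:
        res = res[vals]
    res = e % vals
    res = res - record(k)
    k = 36 % 15 + (5 >= 40)
    res = res + 8 % 30
    k = e * speed
    return vals

12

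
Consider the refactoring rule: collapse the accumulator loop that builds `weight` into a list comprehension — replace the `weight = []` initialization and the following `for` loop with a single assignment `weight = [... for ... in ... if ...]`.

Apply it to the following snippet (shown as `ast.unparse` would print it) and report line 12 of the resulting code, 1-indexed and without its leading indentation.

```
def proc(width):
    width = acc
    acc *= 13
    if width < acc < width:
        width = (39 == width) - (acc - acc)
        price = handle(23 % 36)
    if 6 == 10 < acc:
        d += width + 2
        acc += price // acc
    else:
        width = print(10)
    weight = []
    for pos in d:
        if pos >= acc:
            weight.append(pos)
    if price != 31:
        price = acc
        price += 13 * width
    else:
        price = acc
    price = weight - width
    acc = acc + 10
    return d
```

Transformed code:
def proc(width):
    width = acc
    acc *= 13
    if width < acc < width:
        width = (39 == width) - (acc - acc)
        price = handle(23 % 36)
    if 6 == 10 < acc:
        d += width + 2
        acc += price // acc
    else:
        width = print(10)
    weight = [pos for pos in d if pos >= acc]
    if price != 31:
        price = acc
        price += 13 * width
    else:
        price = acc
    price = weight - width
    acc = acc + 10
    return d

weight = [pos for pos in d if pos >= acc]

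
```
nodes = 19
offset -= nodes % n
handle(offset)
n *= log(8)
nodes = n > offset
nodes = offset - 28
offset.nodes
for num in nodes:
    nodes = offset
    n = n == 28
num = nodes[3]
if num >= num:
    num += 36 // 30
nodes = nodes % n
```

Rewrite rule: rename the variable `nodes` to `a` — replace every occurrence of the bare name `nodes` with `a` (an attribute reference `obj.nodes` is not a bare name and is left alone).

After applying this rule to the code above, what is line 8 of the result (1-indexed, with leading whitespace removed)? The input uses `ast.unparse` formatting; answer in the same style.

Transformed code:
a = 19
offset -= a % n
handle(offset)
n *= log(8)
a = n > offset
a = offset - 28
offset.nodes
for num in a:
    a = offset
    n = n == 28
num = a[3]
if num >= num:
    num += 36 // 30
a = a % n

for num in a: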